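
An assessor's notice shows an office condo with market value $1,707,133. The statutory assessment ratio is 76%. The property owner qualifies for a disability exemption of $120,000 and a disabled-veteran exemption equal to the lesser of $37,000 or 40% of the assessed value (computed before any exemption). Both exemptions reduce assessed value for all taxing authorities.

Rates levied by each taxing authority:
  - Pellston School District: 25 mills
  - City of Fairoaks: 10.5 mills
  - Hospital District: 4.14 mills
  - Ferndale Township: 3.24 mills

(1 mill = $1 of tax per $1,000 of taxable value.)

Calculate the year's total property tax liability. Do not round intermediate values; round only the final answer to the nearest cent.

Assessed value = $1,707,133 × 0.76 = $1,297,421.08
Disabled-veteran exemption = min($37,000, 40% × $1,297,421.08) = min($37,000, $518,968.432) = $37,000 (dollar cap binds)
Taxable value = $1,297,421.08 − $120,000 − $37,000 = $1,140,421.08
Pellston School District: $1,140,421.08 × 0.025 = $28,510.527
City of Fairoaks: $1,140,421.08 × 0.0105 = $11,974.42134
Hospital District: $1,140,421.08 × 0.00414 = $4,721.3432712
Ferndale Township: $1,140,421.08 × 0.00324 = $3,694.9642992
Total = $48,901.2559104

$48,901.26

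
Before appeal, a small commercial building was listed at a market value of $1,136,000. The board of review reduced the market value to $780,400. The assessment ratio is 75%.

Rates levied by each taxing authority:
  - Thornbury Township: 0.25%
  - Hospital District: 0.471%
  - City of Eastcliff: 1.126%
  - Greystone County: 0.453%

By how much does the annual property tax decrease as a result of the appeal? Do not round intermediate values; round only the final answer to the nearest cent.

Old assessed value = $1,136,000 × 0.75 = $852,000
New assessed value = $780,400 × 0.75 = $585,300
Combined rate = 0.0025 + 0.00471 + 0.01126 + 0.00453 = 0.023
Old tax = $852,000 × 0.023 = $19,596
New tax = $585,300 × 0.023 = $13,461.9
Reduction = $19,596 − $13,461.9 = $6,134.1

$6,134.10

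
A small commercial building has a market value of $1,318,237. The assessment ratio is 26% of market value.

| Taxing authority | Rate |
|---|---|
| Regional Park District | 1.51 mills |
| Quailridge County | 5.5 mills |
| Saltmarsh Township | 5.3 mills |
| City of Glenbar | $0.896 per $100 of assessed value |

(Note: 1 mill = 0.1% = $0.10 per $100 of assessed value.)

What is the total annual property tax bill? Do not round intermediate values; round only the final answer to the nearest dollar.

Assessed value = $1,318,237 × 0.26 = $342,741.62
Regional Park District: $342,741.62 × 0.00151 = $517.5398462
Quailridge County: $342,741.62 × 0.0055 = $1,885.07891
Saltmarsh Township: $342,741.62 × 0.0053 = $1,816.530586
City of Glenbar: $342,741.62 × 0.00896 = $3,070.9649152
Total = $7,290.1142574

$7,290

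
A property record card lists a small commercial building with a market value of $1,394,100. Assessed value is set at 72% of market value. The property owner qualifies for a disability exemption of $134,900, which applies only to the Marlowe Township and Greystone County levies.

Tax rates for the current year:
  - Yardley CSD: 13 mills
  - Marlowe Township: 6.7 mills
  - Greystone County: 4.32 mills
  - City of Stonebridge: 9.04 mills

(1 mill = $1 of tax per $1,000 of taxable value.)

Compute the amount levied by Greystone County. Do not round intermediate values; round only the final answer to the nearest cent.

$3,753.44

Assessed value = $1,394,100 × 0.72 = $1,003,752
Greystone County taxable value = $1,003,752 − $134,900 = $868,852
Greystone County levy = $868,852 × 0.00432 = $3,753.44064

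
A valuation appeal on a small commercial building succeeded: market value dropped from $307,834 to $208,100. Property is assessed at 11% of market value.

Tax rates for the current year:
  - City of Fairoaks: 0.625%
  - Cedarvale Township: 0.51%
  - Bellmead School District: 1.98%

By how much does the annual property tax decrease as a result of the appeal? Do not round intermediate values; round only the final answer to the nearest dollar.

$342

Old assessed value = $307,834 × 0.11 = $33,861.74
New assessed value = $208,100 × 0.11 = $22,891
Combined rate = 0.00625 + 0.0051 + 0.0198 = 0.03115
Old tax = $33,861.74 × 0.03115 = $1,054.793201
New tax = $22,891 × 0.03115 = $713.05465
Reduction = $1,054.793201 − $713.05465 = $341.738551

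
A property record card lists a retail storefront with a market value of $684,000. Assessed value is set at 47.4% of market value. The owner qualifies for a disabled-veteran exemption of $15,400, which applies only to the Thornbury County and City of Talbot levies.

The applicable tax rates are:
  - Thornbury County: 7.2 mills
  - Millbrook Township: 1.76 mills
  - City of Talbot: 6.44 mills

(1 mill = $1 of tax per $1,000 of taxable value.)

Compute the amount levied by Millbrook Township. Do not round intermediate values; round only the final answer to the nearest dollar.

Assessed value = $684,000 × 0.474 = $324,216
Millbrook Township taxable value = $324,216 (exemption does not apply)
Millbrook Township levy = $324,216 × 0.00176 = $570.62016

$571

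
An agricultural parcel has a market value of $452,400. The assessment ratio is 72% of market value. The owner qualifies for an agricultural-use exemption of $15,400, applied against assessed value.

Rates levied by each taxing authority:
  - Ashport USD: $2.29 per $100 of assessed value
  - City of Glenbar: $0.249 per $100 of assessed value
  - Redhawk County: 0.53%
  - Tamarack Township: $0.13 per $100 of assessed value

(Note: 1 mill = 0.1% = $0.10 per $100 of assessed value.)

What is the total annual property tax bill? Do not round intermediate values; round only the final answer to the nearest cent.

$9,927.39

Assessed value = $452,400 × 0.72 = $325,728
Taxable value = $325,728 − $15,400 = $310,328
Ashport USD: $310,328 × 0.0229 = $7,106.5112
City of Glenbar: $310,328 × 0.00249 = $772.71672
Redhawk County: $310,328 × 0.0053 = $1,644.7384
Tamarack Township: $310,328 × 0.0013 = $403.4264
Total = $9,927.39272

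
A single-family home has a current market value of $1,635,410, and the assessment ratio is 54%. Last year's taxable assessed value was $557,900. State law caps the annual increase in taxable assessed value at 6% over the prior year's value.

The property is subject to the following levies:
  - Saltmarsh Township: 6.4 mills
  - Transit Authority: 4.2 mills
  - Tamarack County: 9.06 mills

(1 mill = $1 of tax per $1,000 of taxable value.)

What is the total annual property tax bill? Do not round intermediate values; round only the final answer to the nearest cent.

$11,626.41

Uncapped assessed value = $1,635,410 × 0.54 = $883,121.4
Cap limit = $557,900 × 1.06 = $591,374
Taxable assessed value = min($883,121.4, $591,374) = $591,374 (cap binds)
Saltmarsh Township: $591,374 × 0.0064 = $3,784.7936
Transit Authority: $591,374 × 0.0042 = $2,483.7708
Tamarack County: $591,374 × 0.00906 = $5,357.84844
Total = $11,626.41284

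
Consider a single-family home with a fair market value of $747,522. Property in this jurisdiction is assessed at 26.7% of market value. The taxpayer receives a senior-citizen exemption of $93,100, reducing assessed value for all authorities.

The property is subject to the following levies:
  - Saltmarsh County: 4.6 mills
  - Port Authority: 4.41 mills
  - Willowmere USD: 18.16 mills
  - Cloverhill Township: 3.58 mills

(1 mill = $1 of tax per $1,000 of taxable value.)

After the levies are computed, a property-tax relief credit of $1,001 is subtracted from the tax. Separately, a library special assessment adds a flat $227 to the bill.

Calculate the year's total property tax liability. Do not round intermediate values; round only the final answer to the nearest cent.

Assessed value = $747,522 × 0.267 = $199,588.374
Taxable value = $199,588.374 − $93,100 = $106,488.374
Saltmarsh County: $106,488.374 × 0.0046 = $489.8465204
Port Authority: $106,488.374 × 0.00441 = $469.61372934
Willowmere USD: $106,488.374 × 0.01816 = $1,933.82887184
Cloverhill Township: $106,488.374 × 0.00358 = $381.22837892
Levies subtotal = $3,274.5175005
After credit = $3,274.5175005 − $1,001 = $2,273.5175005
Total = $2,273.5175005 + $227 = $2,500.5175005

$2,500.52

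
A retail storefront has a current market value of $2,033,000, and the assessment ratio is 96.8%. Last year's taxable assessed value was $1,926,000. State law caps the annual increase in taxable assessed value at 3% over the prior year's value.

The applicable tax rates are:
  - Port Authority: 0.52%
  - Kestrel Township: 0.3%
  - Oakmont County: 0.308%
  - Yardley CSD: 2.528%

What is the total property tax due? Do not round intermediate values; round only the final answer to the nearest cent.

$71,948.03

Uncapped assessed value = $2,033,000 × 0.968 = $1,967,944
Cap limit = $1,926,000 × 1.03 = $1,983,780
Taxable assessed value = min($1,967,944, $1,983,780) = $1,967,944 (cap does not bind)
Port Authority: $1,967,944 × 0.0052 = $10,233.3088
Kestrel Township: $1,967,944 × 0.003 = $5,903.832
Oakmont County: $1,967,944 × 0.00308 = $6,061.26752
Yardley CSD: $1,967,944 × 0.02528 = $49,749.62432
Total = $71,948.03264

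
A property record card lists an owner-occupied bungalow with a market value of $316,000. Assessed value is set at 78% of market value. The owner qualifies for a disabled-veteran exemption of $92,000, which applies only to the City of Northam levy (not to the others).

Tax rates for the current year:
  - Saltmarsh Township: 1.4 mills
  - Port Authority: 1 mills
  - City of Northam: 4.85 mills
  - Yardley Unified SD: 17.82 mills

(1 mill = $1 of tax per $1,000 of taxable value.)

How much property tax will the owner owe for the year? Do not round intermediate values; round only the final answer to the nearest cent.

Assessed value = $316,000 × 0.78 = $246,480
Saltmarsh Township: $246,480 × 0.0014 = $345.072
Port Authority: $246,480 × 0.001 = $246.48
City of Northam: ($246,480 − $92,000) × 0.00485 = $154,480 × 0.00485 = $749.228
Yardley Unified SD: $246,480 × 0.01782 = $4,392.2736
Total = $5,733.0536

$5,733.05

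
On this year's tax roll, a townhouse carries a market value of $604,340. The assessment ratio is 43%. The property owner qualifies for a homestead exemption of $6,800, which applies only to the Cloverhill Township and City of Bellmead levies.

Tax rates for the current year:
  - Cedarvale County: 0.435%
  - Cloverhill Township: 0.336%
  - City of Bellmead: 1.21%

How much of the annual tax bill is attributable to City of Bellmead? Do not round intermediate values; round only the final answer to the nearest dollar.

$3,062

Assessed value = $604,340 × 0.43 = $259,866.2
City of Bellmead taxable value = $259,866.2 − $6,800 = $253,066.2
City of Bellmead levy = $253,066.2 × 0.0121 = $3,062.10102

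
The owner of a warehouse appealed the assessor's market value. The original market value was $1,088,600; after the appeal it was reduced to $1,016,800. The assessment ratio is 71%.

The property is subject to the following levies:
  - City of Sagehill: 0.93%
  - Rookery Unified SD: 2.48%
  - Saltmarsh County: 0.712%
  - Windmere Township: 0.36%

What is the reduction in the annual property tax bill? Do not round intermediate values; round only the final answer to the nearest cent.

Old assessed value = $1,088,600 × 0.71 = $772,906
New assessed value = $1,016,800 × 0.71 = $721,928
Combined rate = 0.0093 + 0.0248 + 0.00712 + 0.0036 = 0.04482
Old tax = $772,906 × 0.04482 = $34,641.64692
New tax = $721,928 × 0.04482 = $32,356.81296
Reduction = $34,641.64692 − $32,356.81296 = $2,284.83396

$2,284.83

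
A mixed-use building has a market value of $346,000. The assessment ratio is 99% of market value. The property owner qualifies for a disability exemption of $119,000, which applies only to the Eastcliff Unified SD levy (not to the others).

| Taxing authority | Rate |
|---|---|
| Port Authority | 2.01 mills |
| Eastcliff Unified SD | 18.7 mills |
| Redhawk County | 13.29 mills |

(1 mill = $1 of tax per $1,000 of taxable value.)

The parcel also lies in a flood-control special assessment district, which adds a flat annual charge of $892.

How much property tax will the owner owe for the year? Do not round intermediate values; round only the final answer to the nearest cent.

Assessed value = $346,000 × 0.99 = $342,540
Port Authority: $342,540 × 0.00201 = $688.5054
Eastcliff Unified SD: ($342,540 − $119,000) × 0.0187 = $223,540 × 0.0187 = $4,180.198
Redhawk County: $342,540 × 0.01329 = $4,552.3566
Levies subtotal = $9,421.06
Total = $9,421.06 + $892 = $10,313.06

$10,313.06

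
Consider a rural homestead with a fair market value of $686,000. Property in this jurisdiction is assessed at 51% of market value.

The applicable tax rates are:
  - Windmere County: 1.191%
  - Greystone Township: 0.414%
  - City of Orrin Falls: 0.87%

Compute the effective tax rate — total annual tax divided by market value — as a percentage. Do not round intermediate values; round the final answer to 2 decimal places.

1.26%

Assessed value = $686,000 × 0.51 = $349,860
Windmere County: $349,860 × 0.01191 = $4,166.8326
Greystone Township: $349,860 × 0.00414 = $1,448.4204
City of Orrin Falls: $349,860 × 0.0087 = $3,043.782
Total tax = $8,659.035
Effective rate = $8,659.035 ÷ $686,000 = 1.26% of market value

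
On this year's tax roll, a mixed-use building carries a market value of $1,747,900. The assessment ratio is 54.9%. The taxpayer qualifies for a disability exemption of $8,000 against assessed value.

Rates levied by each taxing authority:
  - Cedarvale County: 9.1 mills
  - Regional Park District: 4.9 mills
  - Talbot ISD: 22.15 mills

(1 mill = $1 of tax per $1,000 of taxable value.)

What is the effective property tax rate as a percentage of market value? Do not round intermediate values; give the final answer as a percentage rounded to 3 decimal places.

Assessed value = $1,747,900 × 0.549 = $959,597.1
Taxable value = $959,597.1 − $8,000 = $951,597.1
Cedarvale County: $951,597.1 × 0.0091 = $8,659.53361
Regional Park District: $951,597.1 × 0.0049 = $4,662.82579
Talbot ISD: $951,597.1 × 0.02215 = $21,077.875765
Total tax = $34,400.235165
Effective rate = $34,400.235165 ÷ $1,747,900 = 1.968% of market value

1.968%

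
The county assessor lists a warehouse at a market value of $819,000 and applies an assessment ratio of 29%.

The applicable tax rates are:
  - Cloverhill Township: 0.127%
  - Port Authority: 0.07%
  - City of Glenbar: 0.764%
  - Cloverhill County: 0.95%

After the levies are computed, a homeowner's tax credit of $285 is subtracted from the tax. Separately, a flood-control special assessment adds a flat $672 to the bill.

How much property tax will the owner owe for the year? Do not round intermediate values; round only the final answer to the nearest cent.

Assessed value = $819,000 × 0.29 = $237,510
Cloverhill Township: $237,510 × 0.00127 = $301.6377
Port Authority: $237,510 × 0.0007 = $166.257
City of Glenbar: $237,510 × 0.00764 = $1,814.5764
Cloverhill County: $237,510 × 0.0095 = $2,256.345
Levies subtotal = $4,538.8161
After credit = $4,538.8161 − $285 = $4,253.8161
Total = $4,253.8161 + $672 = $4,925.8161

$4,925.82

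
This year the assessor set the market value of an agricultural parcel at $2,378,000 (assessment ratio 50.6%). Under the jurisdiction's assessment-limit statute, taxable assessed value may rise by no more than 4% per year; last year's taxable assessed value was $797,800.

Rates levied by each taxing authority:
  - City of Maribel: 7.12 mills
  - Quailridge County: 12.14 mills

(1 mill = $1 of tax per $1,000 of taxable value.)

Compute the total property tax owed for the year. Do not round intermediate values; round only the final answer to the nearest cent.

$15,980.25

Uncapped assessed value = $2,378,000 × 0.506 = $1,203,268
Cap limit = $797,800 × 1.04 = $829,712
Taxable assessed value = min($1,203,268, $829,712) = $829,712 (cap binds)
City of Maribel: $829,712 × 0.00712 = $5,907.54944
Quailridge County: $829,712 × 0.01214 = $10,072.70368
Total = $15,980.25312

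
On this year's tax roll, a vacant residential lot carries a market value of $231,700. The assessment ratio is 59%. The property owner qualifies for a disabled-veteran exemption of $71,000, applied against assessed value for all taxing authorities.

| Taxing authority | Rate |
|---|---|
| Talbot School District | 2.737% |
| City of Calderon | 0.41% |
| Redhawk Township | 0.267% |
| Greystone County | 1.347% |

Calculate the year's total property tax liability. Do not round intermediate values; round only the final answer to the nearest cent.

$3,128.12

Assessed value = $231,700 × 0.59 = $136,703
Taxable value = $136,703 − $71,000 = $65,703
Talbot School District: $65,703 × 0.02737 = $1,798.29111
City of Calderon: $65,703 × 0.0041 = $269.3823
Redhawk Township: $65,703 × 0.00267 = $175.42701
Greystone County: $65,703 × 0.01347 = $885.01941
Total = $1,798.29111 + $269.3823 + $175.42701 + $885.01941 = $3,128.11983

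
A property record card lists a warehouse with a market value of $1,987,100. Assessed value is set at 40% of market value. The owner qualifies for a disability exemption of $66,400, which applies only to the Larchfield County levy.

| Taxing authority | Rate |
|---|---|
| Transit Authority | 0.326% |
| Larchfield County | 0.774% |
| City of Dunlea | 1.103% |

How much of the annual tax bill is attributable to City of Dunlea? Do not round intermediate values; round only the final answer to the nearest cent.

Assessed value = $1,987,100 × 0.4 = $794,840
City of Dunlea taxable value = $794,840 (exemption does not apply)
City of Dunlea levy = $794,840 × 0.01103 = $8,767.0852

$8,767.09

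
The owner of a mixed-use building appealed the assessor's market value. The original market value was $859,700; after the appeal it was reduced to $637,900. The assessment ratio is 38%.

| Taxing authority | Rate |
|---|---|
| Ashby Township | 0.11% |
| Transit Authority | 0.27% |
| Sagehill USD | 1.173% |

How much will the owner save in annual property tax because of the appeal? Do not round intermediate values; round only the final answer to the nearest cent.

$1,308.93

Old assessed value = $859,700 × 0.38 = $326,686
New assessed value = $637,900 × 0.38 = $242,402
Combined rate = 0.0011 + 0.0027 + 0.01173 = 0.01553
Old tax = $326,686 × 0.01553 = $5,073.43358
New tax = $242,402 × 0.01553 = $3,764.50306
Reduction = $5,073.43358 − $3,764.50306 = $1,308.93052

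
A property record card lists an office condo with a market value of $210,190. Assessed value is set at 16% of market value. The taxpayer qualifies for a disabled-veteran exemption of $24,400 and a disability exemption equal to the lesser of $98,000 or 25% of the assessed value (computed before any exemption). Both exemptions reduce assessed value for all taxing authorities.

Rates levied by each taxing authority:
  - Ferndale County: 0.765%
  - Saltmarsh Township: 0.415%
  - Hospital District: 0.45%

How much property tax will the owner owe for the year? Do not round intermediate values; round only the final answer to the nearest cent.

Assessed value = $210,190 × 0.16 = $33,630.4
Disability exemption = min($98,000, 25% × $33,630.4) = min($98,000, $8,407.6) = $8,407.6 (percentage binds)
Taxable value = $33,630.4 − $24,400 − $8,407.6 = $822.8
Ferndale County: $822.8 × 0.00765 = $6.29442
Saltmarsh Township: $822.8 × 0.00415 = $3.41462
Hospital District: $822.8 × 0.0045 = $3.7026
Total = $13.41164

$13.41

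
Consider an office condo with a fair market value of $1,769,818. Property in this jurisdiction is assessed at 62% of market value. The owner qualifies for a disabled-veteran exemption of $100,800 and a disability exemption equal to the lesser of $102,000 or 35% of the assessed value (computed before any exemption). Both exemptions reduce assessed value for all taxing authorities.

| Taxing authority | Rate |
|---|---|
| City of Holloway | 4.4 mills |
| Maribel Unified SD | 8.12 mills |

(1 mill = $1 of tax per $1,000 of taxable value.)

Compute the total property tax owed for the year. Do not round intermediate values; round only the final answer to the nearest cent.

Assessed value = $1,769,818 × 0.62 = $1,097,287.16
Disability exemption = min($102,000, 35% × $1,097,287.16) = min($102,000, $384,050.506) = $102,000 (dollar cap binds)
Taxable value = $1,097,287.16 − $100,800 − $102,000 = $894,487.16
City of Holloway: $894,487.16 × 0.0044 = $3,935.743504
Maribel Unified SD: $894,487.16 × 0.00812 = $7,263.2357392
Total = $11,198.9792432

$11,198.98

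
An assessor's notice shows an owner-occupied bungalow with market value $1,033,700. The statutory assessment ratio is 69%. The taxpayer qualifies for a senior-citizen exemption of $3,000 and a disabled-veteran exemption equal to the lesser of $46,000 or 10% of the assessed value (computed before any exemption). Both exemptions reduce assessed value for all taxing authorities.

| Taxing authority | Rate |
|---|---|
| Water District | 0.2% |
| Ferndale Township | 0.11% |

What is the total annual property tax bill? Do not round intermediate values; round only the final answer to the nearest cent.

Assessed value = $1,033,700 × 0.69 = $713,253
Disabled-veteran exemption = min($46,000, 10% × $713,253) = min($46,000, $71,325.3) = $46,000 (dollar cap binds)
Taxable value = $713,253 − $3,000 − $46,000 = $664,253
Water District: $664,253 × 0.002 = $1,328.506
Ferndale Township: $664,253 × 0.0011 = $730.6783
Total = $2,059.1843

$2,059.18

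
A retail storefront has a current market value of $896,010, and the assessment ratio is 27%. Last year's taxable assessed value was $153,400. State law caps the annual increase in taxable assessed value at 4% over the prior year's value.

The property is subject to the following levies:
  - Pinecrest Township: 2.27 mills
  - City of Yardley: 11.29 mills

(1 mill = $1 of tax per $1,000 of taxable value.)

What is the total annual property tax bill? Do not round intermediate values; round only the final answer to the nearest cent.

Uncapped assessed value = $896,010 × 0.27 = $241,922.7
Cap limit = $153,400 × 1.04 = $159,536
Taxable assessed value = min($241,922.7, $159,536) = $159,536 (cap binds)
Pinecrest Township: $159,536 × 0.00227 = $362.14672
City of Yardley: $159,536 × 0.01129 = $1,801.16144
Total = $2,163.30816

$2,163.31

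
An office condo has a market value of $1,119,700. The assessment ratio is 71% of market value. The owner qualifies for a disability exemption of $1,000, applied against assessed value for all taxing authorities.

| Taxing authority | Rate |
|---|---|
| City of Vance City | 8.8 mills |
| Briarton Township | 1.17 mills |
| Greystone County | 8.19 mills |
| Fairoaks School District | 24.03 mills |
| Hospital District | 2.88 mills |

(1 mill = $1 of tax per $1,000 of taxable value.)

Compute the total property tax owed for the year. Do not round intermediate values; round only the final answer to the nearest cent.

$35,784.99

Assessed value = $1,119,700 × 0.71 = $794,987
Taxable value = $794,987 − $1,000 = $793,987
City of Vance City: $793,987 × 0.0088 = $6,987.0856
Briarton Township: $793,987 × 0.00117 = $928.96479
Greystone County: $793,987 × 0.00819 = $6,502.75353
Fairoaks School District: $793,987 × 0.02403 = $19,079.50761
Hospital District: $793,987 × 0.00288 = $2,286.68256
Total = $6,987.0856 + $928.96479 + $6,502.75353 + $19,079.50761 + $2,286.68256 = $35,784.99409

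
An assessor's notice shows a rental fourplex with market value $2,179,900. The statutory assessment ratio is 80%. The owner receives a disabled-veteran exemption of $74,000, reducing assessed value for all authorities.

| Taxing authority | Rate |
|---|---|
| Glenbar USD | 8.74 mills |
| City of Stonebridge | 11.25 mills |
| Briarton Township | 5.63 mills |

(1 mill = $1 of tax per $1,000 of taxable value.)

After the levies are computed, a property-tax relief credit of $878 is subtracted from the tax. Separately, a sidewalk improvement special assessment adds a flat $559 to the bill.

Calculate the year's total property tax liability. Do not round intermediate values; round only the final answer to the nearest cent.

Assessed value = $2,179,900 × 0.8 = $1,743,920
Taxable value = $1,743,920 − $74,000 = $1,669,920
Glenbar USD: $1,669,920 × 0.00874 = $14,595.1008
City of Stonebridge: $1,669,920 × 0.01125 = $18,786.6
Briarton Township: $1,669,920 × 0.00563 = $9,401.6496
Levies subtotal = $42,783.3504
After credit = $42,783.3504 − $878 = $41,905.3504
Total = $41,905.3504 + $559 = $42,464.3504

$42,464.35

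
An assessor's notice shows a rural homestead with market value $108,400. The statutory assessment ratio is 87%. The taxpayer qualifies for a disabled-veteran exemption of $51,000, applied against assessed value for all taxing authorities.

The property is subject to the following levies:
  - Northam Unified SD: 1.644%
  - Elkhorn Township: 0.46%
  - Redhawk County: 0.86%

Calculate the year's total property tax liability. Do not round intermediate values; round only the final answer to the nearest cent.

$1,283.65

Assessed value = $108,400 × 0.87 = $94,308
Taxable value = $94,308 − $51,000 = $43,308
Northam Unified SD: $43,308 × 0.01644 = $711.98352
Elkhorn Township: $43,308 × 0.0046 = $199.2168
Redhawk County: $43,308 × 0.0086 = $372.4488
Total = $711.98352 + $199.2168 + $372.4488 = $1,283.64912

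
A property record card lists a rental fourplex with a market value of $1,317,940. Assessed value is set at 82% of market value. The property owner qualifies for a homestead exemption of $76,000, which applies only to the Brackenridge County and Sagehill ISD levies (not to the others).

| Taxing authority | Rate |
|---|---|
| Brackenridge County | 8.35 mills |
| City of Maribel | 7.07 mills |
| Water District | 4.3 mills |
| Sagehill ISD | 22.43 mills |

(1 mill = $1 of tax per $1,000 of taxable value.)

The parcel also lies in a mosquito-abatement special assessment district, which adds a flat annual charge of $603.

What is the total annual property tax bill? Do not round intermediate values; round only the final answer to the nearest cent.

$43,815.68

Assessed value = $1,317,940 × 0.82 = $1,080,710.8
Brackenridge County: ($1,080,710.8 − $76,000) × 0.00835 = $1,004,710.8 × 0.00835 = $8,389.33518
City of Maribel: $1,080,710.8 × 0.00707 = $7,640.625356
Water District: $1,080,710.8 × 0.0043 = $4,647.05644
Sagehill ISD: ($1,080,710.8 − $76,000) × 0.02243 = $1,004,710.8 × 0.02243 = $22,535.663244
Levies subtotal = $43,212.68022
Total = $43,212.68022 + $603 = $43,815.68022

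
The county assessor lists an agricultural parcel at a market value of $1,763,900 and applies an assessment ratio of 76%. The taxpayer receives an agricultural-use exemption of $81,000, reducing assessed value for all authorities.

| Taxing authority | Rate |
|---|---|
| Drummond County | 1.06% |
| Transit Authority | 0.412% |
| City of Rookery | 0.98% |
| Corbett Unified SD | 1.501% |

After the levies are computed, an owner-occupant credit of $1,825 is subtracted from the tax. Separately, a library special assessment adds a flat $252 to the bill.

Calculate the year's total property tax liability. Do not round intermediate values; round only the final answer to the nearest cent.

$48,217.56

Assessed value = $1,763,900 × 0.76 = $1,340,564
Taxable value = $1,340,564 − $81,000 = $1,259,564
Drummond County: $1,259,564 × 0.0106 = $13,351.3784
Transit Authority: $1,259,564 × 0.00412 = $5,189.40368
City of Rookery: $1,259,564 × 0.0098 = $12,343.7272
Corbett Unified SD: $1,259,564 × 0.01501 = $18,906.05564
Levies subtotal = $49,790.56492
After credit = $49,790.56492 − $1,825 = $47,965.56492
Total = $47,965.56492 + $252 = $48,217.56492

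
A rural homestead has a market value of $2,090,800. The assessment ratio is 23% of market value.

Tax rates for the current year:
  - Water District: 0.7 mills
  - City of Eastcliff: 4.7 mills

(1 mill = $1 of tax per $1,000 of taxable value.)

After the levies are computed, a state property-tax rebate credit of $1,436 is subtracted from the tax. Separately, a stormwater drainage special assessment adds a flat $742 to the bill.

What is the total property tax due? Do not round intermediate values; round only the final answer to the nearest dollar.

Assessed value = $2,090,800 × 0.23 = $480,884
Water District: $480,884 × 0.0007 = $336.6188
City of Eastcliff: $480,884 × 0.0047 = $2,260.1548
Levies subtotal = $2,596.7736
After credit = $2,596.7736 − $1,436 = $1,160.7736
Total = $1,160.7736 + $742 = $1,902.7736

$1,903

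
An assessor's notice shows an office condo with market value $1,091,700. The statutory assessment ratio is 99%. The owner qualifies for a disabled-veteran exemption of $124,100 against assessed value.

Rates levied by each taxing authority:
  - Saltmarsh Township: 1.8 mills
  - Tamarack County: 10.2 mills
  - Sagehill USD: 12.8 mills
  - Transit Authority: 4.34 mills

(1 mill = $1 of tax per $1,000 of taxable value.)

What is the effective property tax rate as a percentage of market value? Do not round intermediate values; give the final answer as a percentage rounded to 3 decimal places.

Assessed value = $1,091,700 × 0.99 = $1,080,783
Taxable value = $1,080,783 − $124,100 = $956,683
Saltmarsh Township: $956,683 × 0.0018 = $1,722.0294
Tamarack County: $956,683 × 0.0102 = $9,758.1666
Sagehill USD: $956,683 × 0.0128 = $12,245.5424
Transit Authority: $956,683 × 0.00434 = $4,152.00422
Total tax = $27,877.74262
Effective rate = $27,877.74262 ÷ $1,091,700 = 2.554% of market value

2.554%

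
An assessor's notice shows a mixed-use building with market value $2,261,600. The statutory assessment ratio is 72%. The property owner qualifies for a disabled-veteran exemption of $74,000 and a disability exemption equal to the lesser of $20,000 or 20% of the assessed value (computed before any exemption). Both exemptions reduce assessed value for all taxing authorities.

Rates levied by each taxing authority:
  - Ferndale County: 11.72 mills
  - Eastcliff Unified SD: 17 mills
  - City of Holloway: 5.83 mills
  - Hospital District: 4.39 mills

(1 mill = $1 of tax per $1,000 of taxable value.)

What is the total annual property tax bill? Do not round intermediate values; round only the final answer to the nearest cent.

$59,747.67

Assessed value = $2,261,600 × 0.72 = $1,628,352
Disability exemption = min($20,000, 20% × $1,628,352) = min($20,000, $325,670.4) = $20,000 (dollar cap binds)
Taxable value = $1,628,352 − $74,000 − $20,000 = $1,534,352
Ferndale County: $1,534,352 × 0.01172 = $17,982.60544
Eastcliff Unified SD: $1,534,352 × 0.017 = $26,083.984
City of Holloway: $1,534,352 × 0.00583 = $8,945.27216
Hospital District: $1,534,352 × 0.00439 = $6,735.80528
Total = $59,747.66688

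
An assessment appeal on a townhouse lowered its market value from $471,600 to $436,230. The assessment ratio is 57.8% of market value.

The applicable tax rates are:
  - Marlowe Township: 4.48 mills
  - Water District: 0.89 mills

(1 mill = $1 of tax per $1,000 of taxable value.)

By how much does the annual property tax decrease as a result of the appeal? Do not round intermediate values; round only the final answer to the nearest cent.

Old assessed value = $471,600 × 0.578 = $272,584.8
New assessed value = $436,230 × 0.578 = $252,140.94
Combined rate = 0.00448 + 0.00089 = 0.00537
Old tax = $272,584.8 × 0.00537 = $1,463.780376
New tax = $252,140.94 × 0.00537 = $1,353.9968478
Reduction = $1,463.780376 − $1,353.9968478 = $109.7835282

$109.78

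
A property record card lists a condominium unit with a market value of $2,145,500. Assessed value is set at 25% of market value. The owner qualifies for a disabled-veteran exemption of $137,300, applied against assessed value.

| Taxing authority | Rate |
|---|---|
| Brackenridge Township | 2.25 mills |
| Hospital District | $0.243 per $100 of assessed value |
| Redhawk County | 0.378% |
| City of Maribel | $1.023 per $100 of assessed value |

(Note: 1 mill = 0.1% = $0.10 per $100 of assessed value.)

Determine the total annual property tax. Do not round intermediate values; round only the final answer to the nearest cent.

Assessed value = $2,145,500 × 0.25 = $536,375
Taxable value = $536,375 − $137,300 = $399,075
Brackenridge Township: $399,075 × 0.00225 = $897.91875
Hospital District: $399,075 × 0.00243 = $969.75225
Redhawk County: $399,075 × 0.00378 = $1,508.5035
City of Maribel: $399,075 × 0.01023 = $4,082.53725
Total = $7,458.71175

$7,458.71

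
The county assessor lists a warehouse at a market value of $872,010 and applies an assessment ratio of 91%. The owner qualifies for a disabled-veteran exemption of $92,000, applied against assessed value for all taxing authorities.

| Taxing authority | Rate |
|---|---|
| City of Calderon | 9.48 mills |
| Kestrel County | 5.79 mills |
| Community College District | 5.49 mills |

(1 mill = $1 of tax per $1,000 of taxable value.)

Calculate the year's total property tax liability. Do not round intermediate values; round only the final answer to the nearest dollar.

$14,564

Assessed value = $872,010 × 0.91 = $793,529.1
Taxable value = $793,529.1 − $92,000 = $701,529.1
City of Calderon: $701,529.1 × 0.00948 = $6,650.495868
Kestrel County: $701,529.1 × 0.00579 = $4,061.853489
Community College District: $701,529.1 × 0.00549 = $3,851.394759
Total = $6,650.495868 + $4,061.853489 + $3,851.394759 = $14,563.744116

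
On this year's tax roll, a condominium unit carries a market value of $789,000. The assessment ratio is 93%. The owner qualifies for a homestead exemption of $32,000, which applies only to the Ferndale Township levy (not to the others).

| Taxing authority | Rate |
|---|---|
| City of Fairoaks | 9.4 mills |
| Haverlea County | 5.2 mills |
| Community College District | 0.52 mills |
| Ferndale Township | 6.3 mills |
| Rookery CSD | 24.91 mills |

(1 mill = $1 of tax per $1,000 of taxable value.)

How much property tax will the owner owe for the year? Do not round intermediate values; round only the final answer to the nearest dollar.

Assessed value = $789,000 × 0.93 = $733,770
City of Fairoaks: $733,770 × 0.0094 = $6,897.438
Haverlea County: $733,770 × 0.0052 = $3,815.604
Community College District: $733,770 × 0.00052 = $381.5604
Ferndale Township: ($733,770 − $32,000) × 0.0063 = $701,770 × 0.0063 = $4,421.151
Rookery CSD: $733,770 × 0.02491 = $18,278.2107
Total = $33,793.9641

$33,794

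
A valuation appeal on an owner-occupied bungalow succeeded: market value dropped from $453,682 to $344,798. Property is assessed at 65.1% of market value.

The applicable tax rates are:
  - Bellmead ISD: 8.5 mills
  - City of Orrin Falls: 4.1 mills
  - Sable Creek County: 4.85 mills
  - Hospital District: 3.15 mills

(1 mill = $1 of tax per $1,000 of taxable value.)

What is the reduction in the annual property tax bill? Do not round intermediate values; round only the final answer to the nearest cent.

$1,460.20

Old assessed value = $453,682 × 0.651 = $295,346.982
New assessed value = $344,798 × 0.651 = $224,463.498
Combined rate = 0.0085 + 0.0041 + 0.00485 + 0.00315 = 0.0206
Old tax = $295,346.982 × 0.0206 = $6,084.1478292
New tax = $224,463.498 × 0.0206 = $4,623.9480588
Reduction = $6,084.1478292 − $4,623.9480588 = $1,460.1997704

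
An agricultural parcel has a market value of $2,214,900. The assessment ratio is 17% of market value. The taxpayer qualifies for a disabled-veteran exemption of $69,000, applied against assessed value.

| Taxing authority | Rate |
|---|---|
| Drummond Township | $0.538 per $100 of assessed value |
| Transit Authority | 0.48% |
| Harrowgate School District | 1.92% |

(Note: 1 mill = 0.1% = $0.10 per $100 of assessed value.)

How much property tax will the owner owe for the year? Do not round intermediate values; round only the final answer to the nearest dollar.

Assessed value = $2,214,900 × 0.17 = $376,533
Taxable value = $376,533 − $69,000 = $307,533
Drummond Township: $307,533 × 0.00538 = $1,654.52754
Transit Authority: $307,533 × 0.0048 = $1,476.1584
Harrowgate School District: $307,533 × 0.0192 = $5,904.6336
Total = $9,035.31954

$9,035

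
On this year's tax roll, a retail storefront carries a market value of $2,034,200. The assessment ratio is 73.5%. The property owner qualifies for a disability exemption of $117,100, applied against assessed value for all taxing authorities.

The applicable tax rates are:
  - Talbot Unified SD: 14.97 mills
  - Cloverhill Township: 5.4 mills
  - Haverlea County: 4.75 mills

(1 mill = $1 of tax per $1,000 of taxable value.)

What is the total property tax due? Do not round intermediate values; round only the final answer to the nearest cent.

Assessed value = $2,034,200 × 0.735 = $1,495,137
Taxable value = $1,495,137 − $117,100 = $1,378,037
Talbot Unified SD: $1,378,037 × 0.01497 = $20,629.21389
Cloverhill Township: $1,378,037 × 0.0054 = $7,441.3998
Haverlea County: $1,378,037 × 0.00475 = $6,545.67575
Total = $20,629.21389 + $7,441.3998 + $6,545.67575 = $34,616.28944

$34,616.29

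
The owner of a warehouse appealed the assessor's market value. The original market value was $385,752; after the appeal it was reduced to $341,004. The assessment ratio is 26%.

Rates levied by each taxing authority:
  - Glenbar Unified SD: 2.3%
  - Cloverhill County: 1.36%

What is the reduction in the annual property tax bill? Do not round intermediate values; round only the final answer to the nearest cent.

$425.82

Old assessed value = $385,752 × 0.26 = $100,295.52
New assessed value = $341,004 × 0.26 = $88,661.04
Combined rate = 0.023 + 0.0136 = 0.0366
Old tax = $100,295.52 × 0.0366 = $3,670.816032
New tax = $88,661.04 × 0.0366 = $3,244.994064
Reduction = $3,670.816032 − $3,244.994064 = $425.821968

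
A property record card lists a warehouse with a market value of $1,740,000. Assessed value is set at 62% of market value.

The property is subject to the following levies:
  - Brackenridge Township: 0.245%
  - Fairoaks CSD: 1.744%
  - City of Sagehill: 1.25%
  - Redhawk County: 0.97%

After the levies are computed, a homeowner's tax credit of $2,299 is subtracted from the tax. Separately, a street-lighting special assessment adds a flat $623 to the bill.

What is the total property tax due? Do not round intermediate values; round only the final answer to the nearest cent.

$43,730.69

Assessed value = $1,740,000 × 0.62 = $1,078,800
Brackenridge Township: $1,078,800 × 0.00245 = $2,643.06
Fairoaks CSD: $1,078,800 × 0.01744 = $18,814.272
City of Sagehill: $1,078,800 × 0.0125 = $13,485
Redhawk County: $1,078,800 × 0.0097 = $10,464.36
Levies subtotal = $45,406.692
After credit = $45,406.692 − $2,299 = $43,107.692
Total = $43,107.692 + $623 = $43,730.692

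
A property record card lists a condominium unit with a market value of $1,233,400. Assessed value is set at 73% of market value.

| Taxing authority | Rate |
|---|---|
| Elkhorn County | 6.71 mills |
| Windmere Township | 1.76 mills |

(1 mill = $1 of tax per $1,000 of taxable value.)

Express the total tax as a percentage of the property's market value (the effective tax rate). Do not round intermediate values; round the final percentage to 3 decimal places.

Assessed value = $1,233,400 × 0.73 = $900,382
Elkhorn County: $900,382 × 0.00671 = $6,041.56322
Windmere Township: $900,382 × 0.00176 = $1,584.67232
Total tax = $7,626.23554
Effective rate = $7,626.23554 ÷ $1,233,400 = 0.618% of market value

0.618%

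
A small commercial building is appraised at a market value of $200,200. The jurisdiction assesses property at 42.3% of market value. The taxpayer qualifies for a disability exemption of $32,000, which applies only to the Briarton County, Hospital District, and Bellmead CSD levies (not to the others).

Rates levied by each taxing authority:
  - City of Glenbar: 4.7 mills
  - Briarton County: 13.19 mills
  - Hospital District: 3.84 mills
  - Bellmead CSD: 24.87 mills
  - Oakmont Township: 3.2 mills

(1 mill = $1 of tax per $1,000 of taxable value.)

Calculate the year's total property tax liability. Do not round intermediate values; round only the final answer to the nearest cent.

$2,876.49

Assessed value = $200,200 × 0.423 = $84,684.6
City of Glenbar: $84,684.6 × 0.0047 = $398.01762
Briarton County: ($84,684.6 − $32,000) × 0.01319 = $52,684.6 × 0.01319 = $694.909874
Hospital District: ($84,684.6 − $32,000) × 0.00384 = $52,684.6 × 0.00384 = $202.308864
Bellmead CSD: ($84,684.6 − $32,000) × 0.02487 = $52,684.6 × 0.02487 = $1,310.266002
Oakmont Township: $84,684.6 × 0.0032 = $270.99072
Total = $2,876.49308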